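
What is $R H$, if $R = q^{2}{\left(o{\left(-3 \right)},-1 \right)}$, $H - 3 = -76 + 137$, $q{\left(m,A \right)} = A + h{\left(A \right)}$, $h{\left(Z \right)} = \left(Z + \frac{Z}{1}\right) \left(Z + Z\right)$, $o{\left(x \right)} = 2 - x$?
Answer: $576$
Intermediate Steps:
$h{\left(Z \right)} = 4 Z^{2}$ ($h{\left(Z \right)} = \left(Z + Z 1\right) 2 Z = \left(Z + Z\right) 2 Z = 2 Z 2 Z = 4 Z^{2}$)
$q{\left(m,A \right)} = A + 4 A^{2}$
$H = 64$ ($H = 3 + \left(-76 + 137\right) = 3 + 61 = 64$)
$R = 9$ ($R = \left(- (1 + 4 \left(-1\right))\right)^{2} = \left(- (1 - 4)\right)^{2} = \left(\left(-1\right) \left(-3\right)\right)^{2} = 3^{2} = 9$)
$R H = 9 \cdot 64 = 576$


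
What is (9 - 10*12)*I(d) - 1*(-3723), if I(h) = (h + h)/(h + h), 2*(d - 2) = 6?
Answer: 3612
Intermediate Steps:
d = 5 (d = 2 + (1/2)*6 = 2 + 3 = 5)
I(h) = 1 (I(h) = (2*h)/((2*h)) = (2*h)*(1/(2*h)) = 1)
(9 - 10*12)*I(d) - 1*(-3723) = (9 - 10*12)*1 - 1*(-3723) = (9 - 120)*1 + 3723 = -111*1 + 3723 = -111 + 3723 = 3612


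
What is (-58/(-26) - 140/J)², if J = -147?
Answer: 755161/74529 ≈ 10.132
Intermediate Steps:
(-58/(-26) - 140/J)² = (-58/(-26) - 140/(-147))² = (-58*(-1/26) - 140*(-1/147))² = (29/13 + 20/21)² = (869/273)² = 755161/74529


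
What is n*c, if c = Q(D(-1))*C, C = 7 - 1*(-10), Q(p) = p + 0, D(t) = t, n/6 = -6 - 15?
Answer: 2142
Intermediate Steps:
n = -126 (n = 6*(-6 - 15) = 6*(-21) = -126)
Q(p) = p
C = 17 (C = 7 + 10 = 17)
c = -17 (c = -1*17 = -17)
n*c = -126*(-17) = 2142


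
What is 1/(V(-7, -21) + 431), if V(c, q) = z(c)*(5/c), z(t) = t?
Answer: 1/436 ≈ 0.0022936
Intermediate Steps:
V(c, q) = 5 (V(c, q) = c*(5/c) = 5)
1/(V(-7, -21) + 431) = 1/(5 + 431) = 1/436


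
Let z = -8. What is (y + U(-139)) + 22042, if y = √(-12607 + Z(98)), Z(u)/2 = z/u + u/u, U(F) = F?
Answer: 21903 + I*√617653/7 ≈ 21903.0 + 112.27*I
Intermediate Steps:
Z(u) = 2 - 16/u (Z(u) = 2*(-8/u + u/u) = 2*(-8/u + 1) = 2*(1 - 8/u) = 2 - 16/u)
y = I*√617653/7 (y = √(-12607 + (2 - 16/98)) = √(-12607 + (2 - 16*1/98)) = √(-12607 + (2 - 8/49)) = √(-12607 + 90/49) = √(-617653/49) = I*√617653/7 ≈ 112.27*I)
(y + U(-139)) + 22042 = (I*√617653/7 - 139) + 22042 = (-139 + I*√617653/7) + 22042 = 21903 + I*√617653/7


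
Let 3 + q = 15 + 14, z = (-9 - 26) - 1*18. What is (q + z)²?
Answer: 729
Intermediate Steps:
z = -53 (z = -35 - 18 = -53)
q = 26 (q = -3 + (15 + 14) = -3 + 29 = 26)
(q + z)² = (26 - 53)² = (-27)² = 729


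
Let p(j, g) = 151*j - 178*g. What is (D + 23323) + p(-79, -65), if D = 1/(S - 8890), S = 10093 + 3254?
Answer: 102350549/4457 ≈ 22964.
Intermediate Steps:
S = 13347
p(j, g) = -178*g + 151*j
D = 1/4457 (D = 1/(13347 - 8890) = 1/4457 ≈ 0.00022437)
(D + 23323) + p(-79, -65) = (1/4457 + 23323) + (-178*(-65) + 151*(-79)) = 103950612/4457 + (11570 - 11929) = 103950612/4457 - 359 = 102350549/4457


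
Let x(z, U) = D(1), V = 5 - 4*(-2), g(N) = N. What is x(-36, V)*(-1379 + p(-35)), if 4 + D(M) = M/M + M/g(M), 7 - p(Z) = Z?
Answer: 2674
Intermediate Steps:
p(Z) = 7 - Z
V = 13 (V = 5 + 8 = 13)
D(M) = -2 (D(M) = -4 + (M/M + M/M) = -4 + (1 + 1) = -4 + 2 = -2)
x(z, U) = -2
x(-36, V)*(-1379 + p(-35)) = -2*(-1379 + (7 - 1*(-35))) = -2*(-1379 + (7 + 35)) = -2*(-1379 + 42) = -2*(-1337) = 2674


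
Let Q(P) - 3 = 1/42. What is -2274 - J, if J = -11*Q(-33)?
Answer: -94111/42 ≈ -2240.7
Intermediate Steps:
Q(P) = 127/42 (Q(P) = 3 + 1/42 = 127/42)
J = -1397/42 (J = -11*127/42 = -1397/42 ≈ -33.262)
-2274 - J = -2274 - 1*(-1397/42) = -2274 + 1397/42 = -94111/42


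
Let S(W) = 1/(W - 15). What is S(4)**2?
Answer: 1/121 ≈ 0.0082645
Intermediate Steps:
S(W) = 1/(-15 + W)
S(4)**2 = (1/(-15 + 4))**2 = (1/(-11))**2 = (-1/11)**2 = 1/121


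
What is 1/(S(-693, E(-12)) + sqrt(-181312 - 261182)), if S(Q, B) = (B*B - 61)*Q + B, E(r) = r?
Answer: -19177/1103419485 - I*sqrt(49166)/1103419485 ≈ -1.738e-5 - 2.0095e-7*I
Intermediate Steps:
S(Q, B) = B + Q*(-61 + B**2) (S(Q, B) = (B**2 - 61)*Q + B = (-61 + B**2)*Q + B = Q*(-61 + B**2) + B = B + Q*(-61 + B**2))
1/(S(-693, E(-12)) + sqrt(-181312 - 261182)) = 1/((-12 - 61*(-693) - 693*(-12)**2) + sqrt(-181312 - 261182)) = 1/((-12 + 42273 - 693*144) + sqrt(-442494)) = 1/((-12 + 42273 - 99792) + 3*I*sqrt(49166)) = 1/(-57531 + 3*I*sqrt(49166))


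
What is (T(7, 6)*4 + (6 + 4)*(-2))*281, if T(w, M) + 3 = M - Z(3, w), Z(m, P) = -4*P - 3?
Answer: 32596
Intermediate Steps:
Z(m, P) = -3 - 4*P
T(w, M) = M + 4*w (T(w, M) = -3 + (M - (-3 - 4*w)) = -3 + (M + (3 + 4*w)) = -3 + (3 + M + 4*w) = M + 4*w)
(T(7, 6)*4 + (6 + 4)*(-2))*281 = ((6 + 4*7)*4 + (6 + 4)*(-2))*281 = ((6 + 28)*4 + 10*(-2))*281 = (34*4 - 20)*281 = (136 - 20)*281 = 116*281 = 32596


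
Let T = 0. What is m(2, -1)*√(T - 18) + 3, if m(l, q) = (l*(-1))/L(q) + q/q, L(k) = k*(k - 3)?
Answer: 3 + 3*I*√2/2 ≈ 3.0 + 2.1213*I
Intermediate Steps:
L(k) = k*(-3 + k)
m(l, q) = 1 - l/(q*(-3 + q)) (m(l, q) = (l*(-1))/((q*(-3 + q))) + q/q = (-l)*(1/(q*(-3 + q))) + 1 = -l/(q*(-3 + q)) + 1 = 1 - l/(q*(-3 + q)))
m(2, -1)*√(T - 18) + 3 = ((-1*2 - (-3 - 1))/((-1)*(-3 - 1)))*√(0 - 18) + 3 = (-1*(-2 - 1*(-4))/(-4))*√(-18) + 3 = (-1*(-¼)*(-2 + 4))*(3*I*√2) + 3 = (-1*(-¼)*2)*(3*I*√2) + 3 = (3*I*√2)/2 + 3 = 3*I*√2/2 + 3 = 3 + 3*I*√2/2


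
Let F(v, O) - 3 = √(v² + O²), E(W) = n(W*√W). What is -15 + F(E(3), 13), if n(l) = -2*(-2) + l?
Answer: -12 + 2*√(53 + 6*√3) ≈ 3.9239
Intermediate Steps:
n(l) = 4 + l
E(W) = 4 + W^(3/2) (E(W) = 4 + W*√W = 4 + W^(3/2))
F(v, O) = 3 + √(O² + v²) (F(v, O) = 3 + √(v² + O²) = 3 + √(O² + v²))
-15 + F(E(3), 13) = -15 + (3 + √(13² + (4 + 3^(3/2))²)) = -15 + (3 + √(169 + (4 + 3*√3)²)) = -12 + √(169 + (4 + 3*√3)²)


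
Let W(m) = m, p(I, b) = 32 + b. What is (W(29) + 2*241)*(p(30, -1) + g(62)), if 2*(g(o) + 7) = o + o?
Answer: 43946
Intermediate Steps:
g(o) = -7 + o (g(o) = -7 + (o + o)/2 = -7 + (2*o)/2 = -7 + o)
(W(29) + 2*241)*(p(30, -1) + g(62)) = (29 + 2*241)*((32 - 1) + (-7 + 62)) = (29 + 482)*(31 + 55) = 511*86 = 43946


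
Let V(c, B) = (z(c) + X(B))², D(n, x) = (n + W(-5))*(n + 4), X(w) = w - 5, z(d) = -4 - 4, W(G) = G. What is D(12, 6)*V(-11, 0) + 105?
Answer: 19033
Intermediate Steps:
z(d) = -8
X(w) = -5 + w
D(n, x) = (-5 + n)*(4 + n) (D(n, x) = (n - 5)*(n + 4) = (-5 + n)*(4 + n))
V(c, B) = (-13 + B)² (V(c, B) = (-8 + (-5 + B))² = (-13 + B)²)
D(12, 6)*V(-11, 0) + 105 = (-20 + 12² - 1*12)*(-13 + 0)² + 105 = (-20 + 144 - 12)*(-13)² + 105 = 112*169 + 105 = 18928 + 105 = 19033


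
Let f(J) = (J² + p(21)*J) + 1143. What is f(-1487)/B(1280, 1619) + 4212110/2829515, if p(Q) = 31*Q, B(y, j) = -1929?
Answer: -702513923287/1091626887 ≈ -643.55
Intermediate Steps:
f(J) = 1143 + J² + 651*J (f(J) = (J² + (31*21)*J) + 1143 = (J² + 651*J) + 1143 = 1143 + J² + 651*J)
f(-1487)/B(1280, 1619) + 4212110/2829515 = (1143 + (-1487)² + 651*(-1487))/(-1929) + 4212110/2829515 = (1143 + 2211169 - 968037)*(-1/1929) + 4212110*(1/2829515) = 1244275*(-1/1929) + 842422/565903 = -1244275/1929 + 842422/565903 = -702513923287/1091626887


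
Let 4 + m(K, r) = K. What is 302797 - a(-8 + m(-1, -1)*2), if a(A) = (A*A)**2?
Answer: 197821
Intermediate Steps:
m(K, r) = -4 + K
a(A) = A**4 (a(A) = (A**2)**2 = A**4)
302797 - a(-8 + m(-1, -1)*2) = 302797 - (-8 + (-4 - 1)*2)**4 = 302797 - (-8 - 5*2)**4 = 302797 - (-8 - 10)**4 = 302797 - 1*(-18)**4 = 302797 - 1*104976 = 302797 - 104976 = 197821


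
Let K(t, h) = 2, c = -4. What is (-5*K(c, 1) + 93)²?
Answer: 6889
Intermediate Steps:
(-5*K(c, 1) + 93)² = (-5*2 + 93)² = (-10 + 93)² = 83² = 6889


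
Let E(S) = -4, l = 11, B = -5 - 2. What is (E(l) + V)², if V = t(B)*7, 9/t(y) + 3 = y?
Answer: 10609/100 ≈ 106.09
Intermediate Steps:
B = -7
t(y) = 9/(-3 + y)
V = -63/10 (V = (9/(-3 - 7))*7 = (9/(-10))*7 = (9*(-⅒))*7 = -9/10*7 = -63/10 ≈ -6.3000)
(E(l) + V)² = (-4 - 63/10)² = (-103/10)² = 10609/100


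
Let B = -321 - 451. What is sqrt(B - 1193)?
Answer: I*sqrt(1965) ≈ 44.328*I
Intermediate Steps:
B = -772
sqrt(B - 1193) = sqrt(-772 - 1193) = sqrt(-1965) = I*sqrt(1965)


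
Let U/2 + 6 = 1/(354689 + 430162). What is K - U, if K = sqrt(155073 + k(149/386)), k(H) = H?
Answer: 9418210/784851 + sqrt(23105314222)/386 ≈ 405.79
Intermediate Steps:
U = -9418210/784851 (U = -12 + 2/(354689 + 430162) = -12 + 2/784851 = -9418210/784851 ≈ -12.000)
K = sqrt(23105314222)/386 (K = sqrt(155073 + 149/386) = sqrt(59858327/386) = sqrt(23105314222)/386 ≈ 393.79)
K - U = sqrt(23105314222)/386 - 1*(-9418210/784851) = sqrt(23105314222)/386 + 9418210/784851 = 9418210/784851 + sqrt(23105314222)/386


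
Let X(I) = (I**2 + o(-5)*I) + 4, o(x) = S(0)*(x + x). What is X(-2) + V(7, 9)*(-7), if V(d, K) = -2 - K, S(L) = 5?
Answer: 185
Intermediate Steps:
o(x) = 10*x (o(x) = 5*(x + x) = 5*(2*x) = 10*x)
X(I) = 4 + I**2 - 50*I (X(I) = (I**2 + (10*(-5))*I) + 4 = (I**2 - 50*I) + 4 = 4 + I**2 - 50*I)
X(-2) + V(7, 9)*(-7) = (4 + (-2)**2 - 50*(-2)) + (-2 - 1*9)*(-7) = (4 + 4 + 100) + (-2 - 9)*(-7) = 108 - 11*(-7) = 108 + 77 = 185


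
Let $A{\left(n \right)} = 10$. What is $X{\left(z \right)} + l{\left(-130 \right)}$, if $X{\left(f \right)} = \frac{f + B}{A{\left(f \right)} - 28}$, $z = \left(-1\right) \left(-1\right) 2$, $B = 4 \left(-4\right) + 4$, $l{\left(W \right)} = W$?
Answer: $- \frac{1165}{9} \approx -129.44$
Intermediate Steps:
$B = -12$ ($B = -16 + 4 = -12$)
$z = 2$ ($z = 1 \cdot 2 = 2$)
$X{\left(f \right)} = \frac{2}{3} - \frac{f}{18}$ ($X{\left(f \right)} = \frac{f - 12}{10 - 28} = \frac{-12 + f}{10 - 28} = \frac{-12 + f}{-18} = \left(-12 + f\right) \left(- \frac{1}{18}\right) = \frac{2}{3} - \frac{f}{18}$)
$X{\left(z \right)} + l{\left(-130 \right)} = \left(\frac{2}{3} - \frac{1}{9}\right) - 130 = \frac{5}{9} - 130 = - \frac{1165}{9}$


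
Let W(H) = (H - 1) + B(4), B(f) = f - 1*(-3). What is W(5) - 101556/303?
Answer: -32741/101 ≈ -324.17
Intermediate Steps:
B(f) = 3 + f (B(f) = f + 3 = 3 + f)
W(H) = 6 + H (W(H) = (H - 1) + (3 + 4) = (-1 + H) + 7 = 6 + H)
W(5) - 101556/303 = (6 + 5) - 101556/303 = 11 - 101556/303 = 11 - 434*78/101 = 11 - 33852/101 = -32741/101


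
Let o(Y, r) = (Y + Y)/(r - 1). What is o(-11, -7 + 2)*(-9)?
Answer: -33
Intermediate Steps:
o(Y, r) = 2*Y/(-1 + r) (o(Y, r) = (2*Y)/(-1 + r) = 2*Y/(-1 + r))
o(-11, -7 + 2)*(-9) = (2*(-11)/(-1 + (-7 + 2)))*(-9) = (2*(-11)/(-1 - 5))*(-9) = (2*(-11)/(-6))*(-9) = (2*(-11)*(-⅙))*(-9) = (11/3)*(-9) = -33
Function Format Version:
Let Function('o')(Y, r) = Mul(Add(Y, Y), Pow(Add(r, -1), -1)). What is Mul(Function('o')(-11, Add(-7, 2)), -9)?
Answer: -33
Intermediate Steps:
Function('o')(Y, r) = Mul(2, Y, Pow(Add(-1, r), -1)) (Function('o')(Y, r) = Mul(Mul(2, Y), Pow(Add(-1, r), -1)) = Mul(2, Y, Pow(Add(-1, r), -1)))
Mul(Function('o')(-11, Add(-7, 2)), -9) = Mul(Mul(2, -11, Pow(Add(-1, Add(-7, 2)), -1)), -9) = Mul(Mul(2, -11, Pow(Add(-1, -5), -1)), -9) = Mul(Mul(2, -11, Pow(-6, -1)), -9) = Mul(Mul(2, -11, Rational(-1, 6)), -9) = Mul(Rational(11, 3), -9) = -33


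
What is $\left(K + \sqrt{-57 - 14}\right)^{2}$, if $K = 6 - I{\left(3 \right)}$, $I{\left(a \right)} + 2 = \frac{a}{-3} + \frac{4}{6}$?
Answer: $- \frac{14}{9} + \frac{50 i \sqrt{71}}{3} \approx -1.5556 + 140.44 i$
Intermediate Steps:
$I{\left(a \right)} = - \frac{4}{3} - \frac{a}{3}$ ($I{\left(a \right)} = -2 + \left(\frac{a}{-3} + \frac{4}{6}\right) = -2 + \left(a \left(- \frac{1}{3}\right) + 4 \cdot \frac{1}{6}\right) = -2 - \left(- \frac{2}{3} + \frac{a}{3}\right) = - \frac{4}{3} - \frac{a}{3}$)
$K = \frac{25}{3}$ ($K = 6 - \left(- \frac{4}{3} - 1\right) = 6 - - \frac{7}{3} = 6 + \frac{7}{3} = \frac{25}{3} \approx 8.3333$)
$\left(K + \sqrt{-57 - 14}\right)^{2} = \left(\frac{25}{3} + \sqrt{-57 - 14}\right)^{2} = \left(\frac{25}{3} + \sqrt{-71}\right)^{2} = \left(\frac{25}{3} + i \sqrt{71}\right)^{2}$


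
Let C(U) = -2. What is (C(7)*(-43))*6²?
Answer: 3096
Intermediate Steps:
(C(7)*(-43))*6² = -2*(-43)*6² = 86*36 = 3096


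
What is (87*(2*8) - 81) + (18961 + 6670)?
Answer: 26942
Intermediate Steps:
(87*(2*8) - 81) + (18961 + 6670) = (87*16 - 81) + 25631 = (1392 - 81) + 25631 = 1311 + 25631 = 26942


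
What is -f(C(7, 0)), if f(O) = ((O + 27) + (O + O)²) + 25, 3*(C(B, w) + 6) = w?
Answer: -190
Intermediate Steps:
C(B, w) = -6 + w/3
f(O) = 52 + O + 4*O² (f(O) = ((27 + O) + (2*O)²) + 25 = ((27 + O) + 4*O²) + 25 = (27 + O + 4*O²) + 25 = 52 + O + 4*O²)
-f(C(7, 0)) = -(52 + (-6 + (⅓)*0) + 4*(-6 + (⅓)*0)²) = -(52 + (-6 + 0) + 4*(-6 + 0)²) = -(52 - 6 + 4*(-6)²) = -(52 - 6 + 4*36) = -(52 - 6 + 144) = -1*190 = -190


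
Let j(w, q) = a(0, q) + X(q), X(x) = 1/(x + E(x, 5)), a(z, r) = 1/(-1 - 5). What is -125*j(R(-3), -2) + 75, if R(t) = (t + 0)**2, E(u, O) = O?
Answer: 325/6 ≈ 54.167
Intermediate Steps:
a(z, r) = -1/6 (a(z, r) = 1/(-6) = -1/6)
R(t) = t**2
X(x) = 1/(5 + x) (X(x) = 1/(x + 5) = 1/(5 + x))
j(w, q) = -1/6 + 1/(5 + q)
-125*j(R(-3), -2) + 75 = -125*(1 - 1*(-2))/(6*(5 - 2)) + 75 = -125*(1 + 2)/(6*3) + 75 = -125*3/(6*3) + 75 = -125*1/6 + 75 = -125/6 + 75 = 325/6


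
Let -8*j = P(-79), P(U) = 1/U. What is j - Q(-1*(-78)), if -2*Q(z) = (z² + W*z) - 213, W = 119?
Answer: 4788349/632 ≈ 7576.5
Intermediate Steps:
Q(z) = 213/2 - 119*z/2 - z²/2 (Q(z) = -((z² + 119*z) - 213)/2 = -(-213 + z² + 119*z)/2 = 213/2 - 119*z/2 - z²/2)
j = 1/632 (j = -⅛/(-79) = -⅛*(-1/79) = 1/632 ≈ 0.0015823)
j - Q(-1*(-78)) = 1/632 - (213/2 - (-119)*(-78)/2 - (-1*(-78))²/2) = 1/632 - (213/2 - 119/2*78 - ½*78²) = 1/632 - (213/2 - 4641 - ½*6084) = 1/632 - (213/2 - 4641 - 3042) = 1/632 - 1*(-15153/2) = 1/632 + 15153/2 = 4788349/632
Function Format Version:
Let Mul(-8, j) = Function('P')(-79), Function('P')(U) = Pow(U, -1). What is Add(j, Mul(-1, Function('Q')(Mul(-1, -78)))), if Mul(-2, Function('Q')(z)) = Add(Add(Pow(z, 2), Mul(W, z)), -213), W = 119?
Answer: Rational(4788349, 632) ≈ 7576.5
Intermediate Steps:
Function('Q')(z) = Add(Rational(213, 2), Mul(Rational(-119, 2), z), Mul(Rational(-1, 2), Pow(z, 2))) (Function('Q')(z) = Mul(Rational(-1, 2), Add(Add(Pow(z, 2), Mul(119, z)), -213)) = Mul(Rational(-1, 2), Add(-213, Pow(z, 2), Mul(119, z))) = Add(Rational(213, 2), Mul(Rational(-119, 2), z), Mul(Rational(-1, 2), Pow(z, 2))))
j = Rational(1, 632) (j = Mul(Rational(-1, 8), Pow(-79, -1)) = Mul(Rational(-1, 8), Rational(-1, 79)) = Rational(1, 632) ≈ 0.0015823)
Add(j, Mul(-1, Function('Q')(Mul(-1, -78)))) = Add(Rational(1, 632), Mul(-1, Add(Rational(213, 2), Mul(Rational(-119, 2), Mul(-1, -78)), Mul(Rational(-1, 2), Pow(Mul(-1, -78), 2))))) = Add(Rational(1, 632), Mul(-1, Add(Rational(213, 2), Mul(Rational(-119, 2), 78), Mul(Rational(-1, 2), Pow(78, 2))))) = Add(Rational(1, 632), Mul(-1, Add(Rational(213, 2), -4641, Mul(Rational(-1, 2), 6084)))) = Add(Rational(1, 632), Mul(-1, Add(Rational(213, 2), -4641, -3042))) = Add(Rational(1, 632), Mul(-1, Rational(-15153, 2))) = Add(Rational(1, 632), Rational(15153, 2)) = Rational(4788349, 632)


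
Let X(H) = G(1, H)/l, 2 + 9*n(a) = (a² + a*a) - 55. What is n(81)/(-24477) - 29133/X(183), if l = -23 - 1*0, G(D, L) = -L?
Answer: -16401299798/4479291 ≈ -3661.6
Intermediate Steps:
l = -23 (l = -23 + 0 = -23)
n(a) = -19/3 + 2*a²/9 (n(a) = -2/9 + ((a² + a*a) - 55)/9 = -2/9 + ((a² + a²) - 55)/9 = -2/9 + (2*a² - 55)/9 = -2/9 + (-55 + 2*a²)/9 = -2/9 + (-55/9 + 2*a²/9) = -19/3 + 2*a²/9)
X(H) = H/23 (X(H) = -H/(-23) = -H*(-1/23) = H/23)
n(81)/(-24477) - 29133/X(183) = (-19/3 + (2/9)*81²)/(-24477) - 29133/((1/23)*183) = (-19/3 + (2/9)*6561)*(-1/24477) - 29133/183/23 = (-19/3 + 1458)*(-1/24477) - 29133*23/183 = (4355/3)*(-1/24477) - 223353/61 = -4355/73431 - 223353/61 = -16401299798/4479291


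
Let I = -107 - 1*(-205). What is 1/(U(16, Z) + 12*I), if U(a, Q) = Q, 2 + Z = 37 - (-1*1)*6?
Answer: 1/1217 ≈ 0.00082169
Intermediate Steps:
Z = 41 (Z = -2 + (37 - (-1*1)*6) = -2 + (37 - (-1)*6) = -2 + (37 - 1*(-6)) = -2 + (37 + 6) = -2 + 43 = 41)
I = 98 (I = -107 + 205 = 98)
1/(U(16, Z) + 12*I) = 1/(41 + 12*98) = 1/(41 + 1176) = 1/1217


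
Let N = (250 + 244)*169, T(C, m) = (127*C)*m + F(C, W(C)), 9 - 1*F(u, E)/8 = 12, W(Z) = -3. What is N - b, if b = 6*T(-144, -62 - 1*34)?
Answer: -10450258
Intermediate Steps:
F(u, E) = -24 (F(u, E) = 72 - 8*12 = 72 - 96 = -24)
T(C, m) = -24 + 127*C*m (T(C, m) = (127*C)*m - 24 = 127*C*m - 24 = -24 + 127*C*m)
N = 83486 (N = 494*169 = 83486)
b = 10533744 (b = 6*(-24 + 127*(-144)*(-62 - 1*34)) = 6*(-24 + 127*(-144)*(-62 - 34)) = 6*(-24 + 127*(-144)*(-96)) = 6*(-24 + 1755648) = 6*1755624 = 10533744)
N - b = 83486 - 1*10533744 = 83486 - 10533744 = -10450258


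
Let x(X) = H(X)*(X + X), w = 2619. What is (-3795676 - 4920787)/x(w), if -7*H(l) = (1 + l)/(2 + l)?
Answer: 159920946661/13723560 ≈ 11653.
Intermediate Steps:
H(l) = -(1 + l)/(7*(2 + l))
x(X) = 2*X*(-1 - X)/(7*(2 + X)) (x(X) = ((-1 - X)/(7*(2 + X)))*(X + X) = ((-1 - X)/(7*(2 + X)))*(2*X) = 2*X*(-1 - X)/(7*(2 + X)))
(-3795676 - 4920787)/x(w) = (-3795676 - 4920787)/((-2*2619*(1 + 2619)/(14 + 7*2619))) = -8716463/((-2*2619*2620/(14 + 18333))) = -8716463/((-2*2619*2620/18347)) = -8716463/((-2*2619*1/18347*2620)) = -8716463/(-13723560/18347) = -8716463*(-18347/13723560) = 159920946661/13723560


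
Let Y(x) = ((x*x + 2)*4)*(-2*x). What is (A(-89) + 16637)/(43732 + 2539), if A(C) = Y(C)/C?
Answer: -46747/46271 ≈ -1.0103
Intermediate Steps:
Y(x) = -2*x*(8 + 4*x²) (Y(x) = ((x² + 2)*4)*(-2*x) = ((2 + x²)*4)*(-2*x) = (8 + 4*x²)*(-2*x) = -2*x*(8 + 4*x²))
A(C) = -16 - 8*C² (A(C) = (-8*C*(2 + C²))/C = -16 - 8*C²)
(A(-89) + 16637)/(43732 + 2539) = ((-16 - 8*(-89)²) + 16637)/(43732 + 2539) = ((-16 - 8*7921) + 16637)/46271 = ((-16 - 63368) + 16637)*(1/46271) = (-63384 + 16637)*(1/46271) = -46747*1/46271 = -46747/46271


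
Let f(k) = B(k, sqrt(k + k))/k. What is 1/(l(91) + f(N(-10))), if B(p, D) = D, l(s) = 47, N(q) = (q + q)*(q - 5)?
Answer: 7050/331349 - 5*sqrt(6)/331349 ≈ 0.021240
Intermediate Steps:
N(q) = 2*q*(-5 + q) (N(q) = (2*q)*(-5 + q) = 2*q*(-5 + q))
f(k) = sqrt(2)/sqrt(k) (f(k) = sqrt(k + k)/k = sqrt(2*k)/k = (sqrt(2)*sqrt(k))/k = sqrt(2)/sqrt(k))
1/(l(91) + f(N(-10))) = 1/(47 + sqrt(2)/sqrt(2*(-10)*(-5 - 10))) = 1/(47 + sqrt(2)/sqrt(2*(-10)*(-15))) = 1/(47 + sqrt(2)/sqrt(300)) = 1/(47 + sqrt(2)*(sqrt(3)/30)) = 1/(47 + sqrt(6)/30)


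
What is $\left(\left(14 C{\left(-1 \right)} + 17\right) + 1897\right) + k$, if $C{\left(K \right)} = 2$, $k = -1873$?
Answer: $69$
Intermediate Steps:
$\left(\left(14 C{\left(-1 \right)} + 17\right) + 1897\right) + k = \left(\left(14 \cdot 2 + 17\right) + 1897\right) - 1873 = \left(\left(28 + 17\right) + 1897\right) - 1873 = \left(45 + 1897\right) - 1873 = 1942 - 1873 = 69$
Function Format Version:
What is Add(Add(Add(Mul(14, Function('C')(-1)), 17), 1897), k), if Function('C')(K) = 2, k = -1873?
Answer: 69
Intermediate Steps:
Add(Add(Add(Mul(14, Function('C')(-1)), 17), 1897), k) = Add(Add(Add(Mul(14, 2), 17), 1897), -1873) = Add(Add(Add(28, 17), 1897), -1873) = Add(Add(45, 1897), -1873) = Add(1942, -1873) = 69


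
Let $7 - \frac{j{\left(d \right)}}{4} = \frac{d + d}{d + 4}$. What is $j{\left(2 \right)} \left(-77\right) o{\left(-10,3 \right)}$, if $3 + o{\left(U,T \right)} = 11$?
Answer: $- \frac{46816}{3} \approx -15605.0$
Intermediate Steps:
$o{\left(U,T \right)} = 8$ ($o{\left(U,T \right)} = -3 + 11 = 8$)
$j{\left(d \right)} = 28 - \frac{8 d}{4 + d}$ ($j{\left(d \right)} = 28 - 4 \frac{d + d}{d + 4} = 28 - 4 \frac{2 d}{4 + d} = 28 - \frac{8 d}{4 + d}$)
$j{\left(2 \right)} \left(-77\right) o{\left(-10,3 \right)} = \frac{4 \left(28 + 5 \cdot 2\right)}{4 + 2} \left(-77\right) 8 = \frac{4 \left(28 + 10\right)}{6} \left(-77\right) 8 = 4 \cdot \frac{1}{6} \cdot 38 \left(-77\right) 8 = \frac{76}{3} \left(-77\right) 8 = \left(- \frac{5852}{3}\right) 8 = - \frac{46816}{3}$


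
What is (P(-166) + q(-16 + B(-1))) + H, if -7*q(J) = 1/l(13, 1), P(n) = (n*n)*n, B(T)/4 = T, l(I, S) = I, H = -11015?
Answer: -417263302/91 ≈ -4.5853e+6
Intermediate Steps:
B(T) = 4*T
P(n) = n³ (P(n) = n²*n = n³)
q(J) = -1/91 (q(J) = -⅐/13 = -⅐*1/13 = -1/91)
(P(-166) + q(-16 + B(-1))) + H = ((-166)³ - 1/91) - 11015 = (-4574296 - 1/91) - 11015 = -416260937/91 - 11015 = -417263302/91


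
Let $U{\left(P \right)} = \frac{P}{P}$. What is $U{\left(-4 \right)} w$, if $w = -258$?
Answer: $-258$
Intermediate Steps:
$U{\left(P \right)} = 1$
$U{\left(-4 \right)} w = 1 \left(-258\right) = -258$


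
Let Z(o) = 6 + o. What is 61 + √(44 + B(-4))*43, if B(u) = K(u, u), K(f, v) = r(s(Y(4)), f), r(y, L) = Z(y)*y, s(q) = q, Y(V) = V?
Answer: 61 + 86*√21 ≈ 455.10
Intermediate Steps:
r(y, L) = y*(6 + y) (r(y, L) = (6 + y)*y = y*(6 + y))
K(f, v) = 40 (K(f, v) = 4*(6 + 4) = 4*10 = 40)
B(u) = 40
61 + √(44 + B(-4))*43 = 61 + √(44 + 40)*43 = 61 + √84*43 = 61 + (2*√21)*43 = 61 + 86*√21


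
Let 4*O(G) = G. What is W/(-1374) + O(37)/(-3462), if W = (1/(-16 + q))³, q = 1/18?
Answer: -200287437863/74966671274376 ≈ -0.0026717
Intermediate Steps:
O(G) = G/4
q = 1/18 ≈ 0.055556
W = -5832/23639903 (W = (1/(-16 + 1/18))³ = (1/(-287/18))³ = (-18/287)³ = -5832/23639903 ≈ -0.00024670)
W/(-1374) + O(37)/(-3462) = -5832/23639903/(-1374) + ((¼)*37)/(-3462) = -5832/23639903*(-1/1374) + (37/4)*(-1/3462) = 972/5413537787 - 37/13848 = -200287437863/74966671274376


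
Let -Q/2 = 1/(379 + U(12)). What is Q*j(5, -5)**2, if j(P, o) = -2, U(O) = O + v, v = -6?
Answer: -8/385 ≈ -0.020779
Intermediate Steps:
U(O) = -6 + O (U(O) = O - 6 = -6 + O)
Q = -2/385 (Q = -2/(379 + (-6 + 12)) = -2/(379 + 6) = -2/385 ≈ -0.0051948)
Q*j(5, -5)**2 = -2/385*(-2)**2 = -2/385*4 = -8/385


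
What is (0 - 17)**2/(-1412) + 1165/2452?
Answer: 58522/216389 ≈ 0.27045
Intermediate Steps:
(0 - 17)**2/(-1412) + 1165/2452 = (-17)**2*(-1/1412) + 1165*(1/2452) = 289*(-1/1412) + 1165/2452 = -289/1412 + 1165/2452 = 58522/216389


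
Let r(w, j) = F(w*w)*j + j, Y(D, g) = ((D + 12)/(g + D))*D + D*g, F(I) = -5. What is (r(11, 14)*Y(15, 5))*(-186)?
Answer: 992124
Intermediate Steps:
Y(D, g) = D*g + D*(12 + D)/(D + g) (Y(D, g) = ((12 + D)/(D + g))*D + D*g = D*(12 + D)/(D + g) + D*g = D*g + D*(12 + D)/(D + g))
r(w, j) = -4*j (r(w, j) = -5*j + j = -4*j)
(r(11, 14)*Y(15, 5))*(-186) = ((-4*14)*(15*(12 + 15 + 5² + 15*5)/(15 + 5)))*(-186) = -840*(12 + 15 + 25 + 75)/20*(-186) = -840*127/20*(-186) = -56*381/4*(-186) = -5334*(-186) = 992124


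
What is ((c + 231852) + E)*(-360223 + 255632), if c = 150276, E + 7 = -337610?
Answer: -4655450001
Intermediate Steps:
E = -337617 (E = -7 - 337610 = -337617)
((c + 231852) + E)*(-360223 + 255632) = ((150276 + 231852) - 337617)*(-360223 + 255632) = (382128 - 337617)*(-104591) = 44511*(-104591) = -4655450001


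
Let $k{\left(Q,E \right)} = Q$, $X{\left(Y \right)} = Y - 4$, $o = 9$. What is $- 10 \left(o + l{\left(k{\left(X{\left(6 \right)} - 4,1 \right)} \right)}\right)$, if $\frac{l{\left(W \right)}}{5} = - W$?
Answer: $-190$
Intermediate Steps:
$X{\left(Y \right)} = -4 + Y$
$l{\left(W \right)} = - 5 W$ ($l{\left(W \right)} = 5 \left(- W\right) = - 5 W$)
$- 10 \left(o + l{\left(k{\left(X{\left(6 \right)} - 4,1 \right)} \right)}\right) = - 10 \left(9 - 5 \left(\left(-4 + 6\right) - 4\right)\right) = - 10 \left(9 - 5 \left(2 - 4\right)\right) = - 10 \left(9 - -10\right) = - 10 \left(9 + 10\right) = \left(-10\right) 19 = -190$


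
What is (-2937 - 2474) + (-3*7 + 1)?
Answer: -5431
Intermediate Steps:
(-2937 - 2474) + (-3*7 + 1) = -5411 + (-21 + 1) = -5411 - 20 = -5431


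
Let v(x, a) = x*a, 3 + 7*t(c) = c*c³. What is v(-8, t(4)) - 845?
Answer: -7939/7 ≈ -1134.1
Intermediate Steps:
t(c) = -3/7 + c⁴/7 (t(c) = -3/7 + (c*c³)/7 = -3/7 + c⁴/7)
v(x, a) = a*x
v(-8, t(4)) - 845 = (-3/7 + (⅐)*4⁴)*(-8) - 845 = (-3/7 + (⅐)*256)*(-8) - 845 = (-3/7 + 256/7)*(-8) - 845 = (253/7)*(-8) - 845 = -2024/7 - 845 = -7939/7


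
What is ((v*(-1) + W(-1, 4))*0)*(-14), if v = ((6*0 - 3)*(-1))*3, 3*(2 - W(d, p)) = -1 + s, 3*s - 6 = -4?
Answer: 0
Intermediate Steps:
s = ⅔ (s = 2 + (⅓)*(-4) = 2 - 4/3 = ⅔ ≈ 0.66667)
W(d, p) = 19/9 (W(d, p) = 2 - (-1 + ⅔)/3 = 2 - ⅓*(-⅓) = 2 + ⅑ = 19/9)
v = 9 (v = ((0 - 3)*(-1))*3 = -3*(-1)*3 = 3*3 = 9)
((v*(-1) + W(-1, 4))*0)*(-14) = ((9*(-1) + 19/9)*0)*(-14) = ((-9 + 19/9)*0)*(-14) = -62/9*0*(-14) = 0*(-14) = 0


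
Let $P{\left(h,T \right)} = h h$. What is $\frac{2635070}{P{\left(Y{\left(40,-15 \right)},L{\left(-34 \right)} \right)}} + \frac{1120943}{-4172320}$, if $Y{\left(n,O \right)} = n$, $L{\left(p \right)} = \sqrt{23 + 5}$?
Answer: $\frac{858793887}{521540} \approx 1646.7$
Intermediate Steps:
$L{\left(p \right)} = 2 \sqrt{7}$ ($L{\left(p \right)} = \sqrt{28} = 2 \sqrt{7}$)
$P{\left(h,T \right)} = h^{2}$
$\frac{2635070}{P{\left(Y{\left(40,-15 \right)},L{\left(-34 \right)} \right)}} + \frac{1120943}{-4172320} = \frac{2635070}{40^{2}} + \frac{1120943}{-4172320} = \frac{2635070}{1600} + 1120943 \left(- \frac{1}{4172320}\right) = 2635070 \cdot \frac{1}{1600} - \frac{1120943}{4172320} = \frac{263507}{160} - \frac{1120943}{4172320} = \frac{858793887}{521540}$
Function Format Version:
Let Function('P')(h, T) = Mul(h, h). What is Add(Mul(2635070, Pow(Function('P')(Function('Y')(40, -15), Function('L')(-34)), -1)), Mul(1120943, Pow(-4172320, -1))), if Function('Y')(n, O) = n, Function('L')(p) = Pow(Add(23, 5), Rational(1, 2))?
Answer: Rational(858793887, 521540) ≈ 1646.7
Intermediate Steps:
Function('L')(p) = Mul(2, Pow(7, Rational(1, 2))) (Function('L')(p) = Pow(28, Rational(1, 2)) = Mul(2, Pow(7, Rational(1, 2))))
Function('P')(h, T) = Pow(h, 2)
Add(Mul(2635070, Pow(Function('P')(Function('Y')(40, -15), Function('L')(-34)), -1)), Mul(1120943, Pow(-4172320, -1))) = Add(Mul(2635070, Pow(Pow(40, 2), -1)), Mul(1120943, Pow(-4172320, -1))) = Add(Mul(2635070, Pow(1600, -1)), Mul(1120943, Rational(-1, 4172320))) = Add(Mul(2635070, Rational(1, 1600)), Rational(-1120943, 4172320)) = Add(Rational(263507, 160), Rational(-1120943, 4172320)) = Rational(858793887, 521540)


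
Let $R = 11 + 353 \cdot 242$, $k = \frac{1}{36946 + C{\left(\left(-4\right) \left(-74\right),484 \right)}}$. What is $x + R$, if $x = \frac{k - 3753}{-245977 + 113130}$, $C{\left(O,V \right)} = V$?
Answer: $\frac{32679421519043}{382497170} \approx 85437.0$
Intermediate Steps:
$k = \frac{1}{37430}$ ($k = \frac{1}{36946 + 484} = \frac{1}{37430} \approx 2.6717 \cdot 10^{-5}$)
$x = \frac{10805753}{382497170}$ ($x = \frac{\frac{1}{37430} - 3753}{-245977 + 113130} = - \frac{140474789}{37430 \left(-132847\right)} = \left(- \frac{140474789}{37430}\right) \left(- \frac{1}{132847}\right) = \frac{10805753}{382497170} \approx 0.028251$)
$R = 85437$ ($R = 11 + 85426 = 85437$)
$x + R = \frac{10805753}{382497170} + 85437 = \frac{32679421519043}{382497170}$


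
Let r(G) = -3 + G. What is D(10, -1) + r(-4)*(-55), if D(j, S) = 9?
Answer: 394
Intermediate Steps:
D(10, -1) + r(-4)*(-55) = 9 + (-3 - 4)*(-55) = 9 - 7*(-55) = 9 + 385 = 394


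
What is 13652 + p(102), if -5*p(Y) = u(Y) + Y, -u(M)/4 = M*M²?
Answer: 862598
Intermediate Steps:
u(M) = -4*M³ (u(M) = -4*M*M² = -4*M³)
p(Y) = -Y/5 + 4*Y³/5 (p(Y) = -(-4*Y³ + Y)/5 = -(Y - 4*Y³)/5 = -Y/5 + 4*Y³/5)
13652 + p(102) = 13652 + (⅕)*102*(-1 + 4*102²) = 13652 + (⅕)*102*(-1 + 4*10404) = 13652 + (⅕)*102*(-1 + 41616) = 13652 + (⅕)*102*41615 = 13652 + 848946 = 862598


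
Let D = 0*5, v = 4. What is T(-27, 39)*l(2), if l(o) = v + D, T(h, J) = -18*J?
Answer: -2808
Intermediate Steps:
D = 0
l(o) = 4 (l(o) = 4 + 0 = 4)
T(-27, 39)*l(2) = -18*39*4 = -702*4 = -2808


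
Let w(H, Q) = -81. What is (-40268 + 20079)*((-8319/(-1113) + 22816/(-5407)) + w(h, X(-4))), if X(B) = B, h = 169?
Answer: 3148613490698/2005997 ≈ 1.5696e+6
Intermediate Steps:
(-40268 + 20079)*((-8319/(-1113) + 22816/(-5407)) + w(h, X(-4))) = (-40268 + 20079)*((-8319/(-1113) + 22816/(-5407)) - 81) = -20189*((-8319*(-1/1113) + 22816*(-1/5407)) - 81) = -20189*((2773/371 - 22816/5407) - 81) = -20189*(6528875/2005997 - 81) = -20189*(-155956882/2005997) = 3148613490698/2005997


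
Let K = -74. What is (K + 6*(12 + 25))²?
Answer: 21904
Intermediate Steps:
(K + 6*(12 + 25))² = (-74 + 6*(12 + 25))² = (-74 + 6*37)² = (-74 + 222)² = 148² = 21904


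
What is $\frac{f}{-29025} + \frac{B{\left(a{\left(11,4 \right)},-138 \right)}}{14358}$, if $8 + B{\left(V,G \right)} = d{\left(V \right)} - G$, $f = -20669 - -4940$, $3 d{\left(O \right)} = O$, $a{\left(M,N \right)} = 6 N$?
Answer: $\frac{12769024}{23152275} \approx 0.55152$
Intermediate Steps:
$d{\left(O \right)} = \frac{O}{3}$
$f = -15729$ ($f = -20669 + 4940 = -15729$)
$B{\left(V,G \right)} = -8 - G + \frac{V}{3}$ ($B{\left(V,G \right)} = -8 - \left(G - \frac{V}{3}\right) = -8 - G + \frac{V}{3}$)
$\frac{f}{-29025} + \frac{B{\left(a{\left(11,4 \right)},-138 \right)}}{14358} = - \frac{15729}{-29025} + \frac{-8 - -138 + \frac{6 \cdot 4}{3}}{14358} = \left(-15729\right) \left(- \frac{1}{29025}\right) + \left(-8 + 138 + \frac{1}{3} \cdot 24\right) \frac{1}{14358} = \frac{5243}{9675} + \left(-8 + 138 + 8\right) \frac{1}{14358} = \frac{5243}{9675} + 138 \cdot \frac{1}{14358} = \frac{5243}{9675} + \frac{23}{2393} = \frac{12769024}{23152275}$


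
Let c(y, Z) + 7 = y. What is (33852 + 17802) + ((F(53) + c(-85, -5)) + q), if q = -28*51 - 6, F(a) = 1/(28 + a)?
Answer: 4060369/81 ≈ 50128.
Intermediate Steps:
q = -1434 (q = -1428 - 6 = -1434)
c(y, Z) = -7 + y
(33852 + 17802) + ((F(53) + c(-85, -5)) + q) = (33852 + 17802) + ((1/(28 + 53) + (-7 - 85)) - 1434) = 51654 + ((1/81 - 92) - 1434) = 51654 + (-7451/81 - 1434) = 51654 - 123605/81 = 4060369/81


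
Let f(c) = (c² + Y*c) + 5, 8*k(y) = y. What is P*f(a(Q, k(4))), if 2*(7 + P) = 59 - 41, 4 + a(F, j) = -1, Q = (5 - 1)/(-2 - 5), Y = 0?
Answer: 60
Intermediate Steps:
k(y) = y/8
Q = -4/7 (Q = 4/(-7) = 4*(-⅐) = -4/7 ≈ -0.57143)
a(F, j) = -5 (a(F, j) = -4 - 1 = -5)
P = 2 (P = -7 + (59 - 41)/2 = -7 + (½)*18 = -7 + 9 = 2)
f(c) = 5 + c² (f(c) = (c² + 0*c) + 5 = (c² + 0) + 5 = c² + 5 = 5 + c²)
P*f(a(Q, k(4))) = 2*(5 + (-5)²) = 2*(5 + 25) = 2*30 = 60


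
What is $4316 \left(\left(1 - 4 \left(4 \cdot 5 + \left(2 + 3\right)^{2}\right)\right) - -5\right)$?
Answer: $-750984$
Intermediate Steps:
$4316 \left(\left(1 - 4 \left(4 \cdot 5 + \left(2 + 3\right)^{2}\right)\right) - -5\right) = 4316 \left(\left(1 - 4 \left(20 + 5^{2}\right)\right) + 5\right) = 4316 \left(\left(1 - 4 \left(20 + 25\right)\right) + 5\right) = 4316 \left(\left(1 - 180\right) + 5\right) = 4316 \left(-179 + 5\right) = 4316 \left(-174\right) = -750984$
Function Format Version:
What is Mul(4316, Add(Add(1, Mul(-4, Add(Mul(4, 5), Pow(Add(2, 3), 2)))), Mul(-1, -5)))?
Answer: -750984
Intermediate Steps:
Mul(4316, Add(Add(1, Mul(-4, Add(Mul(4, 5), Pow(Add(2, 3), 2)))), Mul(-1, -5))) = Mul(4316, Add(Add(1, Mul(-4, Add(20, Pow(5, 2)))), 5)) = Mul(4316, Add(Add(1, Mul(-4, Add(20, 25))), 5)) = Mul(4316, Add(Add(1, Mul(-4, 45)), 5)) = Mul(4316, Add(Add(1, -180), 5)) = Mul(4316, Add(-179, 5)) = Mul(4316, -174) = -750984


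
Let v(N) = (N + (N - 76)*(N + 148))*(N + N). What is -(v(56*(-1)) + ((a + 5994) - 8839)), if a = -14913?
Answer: -1348642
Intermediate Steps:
v(N) = 2*N*(N + (-76 + N)*(148 + N)) (v(N) = (N + (-76 + N)*(148 + N))*(2*N) = 2*N*(N + (-76 + N)*(148 + N)))
-(v(56*(-1)) + ((a + 5994) - 8839)) = -(2*(56*(-1))*(-11248 + (56*(-1))**2 + 73*(56*(-1))) + ((-14913 + 5994) - 8839)) = -(2*(-56)*(-11248 + (-56)**2 + 73*(-56)) + (-8919 - 8839)) = -(2*(-56)*(-11248 + 3136 - 4088) - 17758) = -(2*(-56)*(-12200) - 17758) = -(1366400 - 17758) = -1*1348642 = -1348642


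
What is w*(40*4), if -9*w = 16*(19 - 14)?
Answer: -12800/9 ≈ -1422.2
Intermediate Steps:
w = -80/9 (w = -16*(19 - 14)/9 = -16*5/9 = -1/9*80 = -80/9 ≈ -8.8889)
w*(40*4) = -3200*4/9 = -80/9*160 = -12800/9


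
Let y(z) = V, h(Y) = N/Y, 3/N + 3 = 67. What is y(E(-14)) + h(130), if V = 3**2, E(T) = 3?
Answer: 74883/8320 ≈ 9.0004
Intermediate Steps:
N = 3/64 (N = 3/(-3 + 67) = 3/64 ≈ 0.046875)
h(Y) = 3/(64*Y)
V = 9
y(z) = 9
y(E(-14)) + h(130) = 9 + (3/64)/130 = 9 + (3/64)*(1/130) = 9 + 3/8320 = 74883/8320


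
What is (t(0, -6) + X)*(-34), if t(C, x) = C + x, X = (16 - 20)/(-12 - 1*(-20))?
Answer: 221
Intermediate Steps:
X = -1/2 (X = -4/(-12 + 20) = -4/8 = -4*1/8 = -1/2 ≈ -0.50000)
(t(0, -6) + X)*(-34) = ((0 - 6) - 1/2)*(-34) = (-6 - 1/2)*(-34) = -13/2*(-34) = 221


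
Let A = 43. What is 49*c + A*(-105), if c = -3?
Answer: -4662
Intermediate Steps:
49*c + A*(-105) = 49*(-3) + 43*(-105) = -147 - 4515 = -4662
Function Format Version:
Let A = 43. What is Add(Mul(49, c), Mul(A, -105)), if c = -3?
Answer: -4662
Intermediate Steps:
Add(Mul(49, c), Mul(A, -105)) = Add(Mul(49, -3), Mul(43, -105)) = Add(-147, -4515) = -4662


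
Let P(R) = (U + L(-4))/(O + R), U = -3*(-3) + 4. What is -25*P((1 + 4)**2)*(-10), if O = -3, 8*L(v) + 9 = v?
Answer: 11375/88 ≈ 129.26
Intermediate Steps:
U = 13 (U = 9 + 4 = 13)
L(v) = -9/8 + v/8
P(R) = 91/(8*(-3 + R)) (P(R) = (13 + (-9/8 + (1/8)*(-4)))/(-3 + R) = (13 + (-9/8 - 1/2))/(-3 + R) = (13 - 13/8)/(-3 + R) = 91/(8*(-3 + R)))
-25*P((1 + 4)**2)*(-10) = -2275/(8*(-3 + (1 + 4)**2))*(-10) = -2275/(8*(-3 + 5**2))*(-10) = -2275/(8*(-3 + 25))*(-10) = -2275/(8*22)*(-10) = -25*91/176*(-10) = -2275/176*(-10) = 11375/88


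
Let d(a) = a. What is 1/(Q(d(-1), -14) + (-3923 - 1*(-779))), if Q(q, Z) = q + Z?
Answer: -1/3159 ≈ -0.00031656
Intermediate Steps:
Q(q, Z) = Z + q
1/(Q(d(-1), -14) + (-3923 - 1*(-779))) = 1/((-14 - 1) + (-3923 - 1*(-779))) = 1/(-15 + (-3923 + 779)) = 1/(-15 - 3144) = 1/(-3159) = -1/3159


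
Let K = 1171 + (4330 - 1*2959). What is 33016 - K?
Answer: 30474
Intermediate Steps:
K = 2542 (K = 1171 + (4330 - 2959) = 1171 + 1371 = 2542)
33016 - K = 33016 - 1*2542 = 33016 - 2542 = 30474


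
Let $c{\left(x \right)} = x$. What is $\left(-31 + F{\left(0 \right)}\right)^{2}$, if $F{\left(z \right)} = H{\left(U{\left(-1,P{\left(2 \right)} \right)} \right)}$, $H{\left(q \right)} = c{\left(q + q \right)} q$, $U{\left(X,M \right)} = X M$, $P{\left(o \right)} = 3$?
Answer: $169$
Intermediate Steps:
$U{\left(X,M \right)} = M X$
$H{\left(q \right)} = 2 q^{2}$ ($H{\left(q \right)} = \left(q + q\right) q = 2 q q = 2 q^{2}$)
$F{\left(z \right)} = 18$ ($F{\left(z \right)} = 2 \left(3 \left(-1\right)\right)^{2} = 2 \left(-3\right)^{2} = 2 \cdot 9 = 18$)
$\left(-31 + F{\left(0 \right)}\right)^{2} = \left(-31 + 18\right)^{2} = \left(-13\right)^{2} = 169$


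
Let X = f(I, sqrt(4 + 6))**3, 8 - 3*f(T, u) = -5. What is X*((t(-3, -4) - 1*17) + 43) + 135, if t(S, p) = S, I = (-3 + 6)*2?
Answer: 54176/27 ≈ 2006.5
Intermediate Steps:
I = 6 (I = 3*2 = 6)
f(T, u) = 13/3 (f(T, u) = 8/3 - 1/3*(-5) = 8/3 + 5/3 = 13/3)
X = 2197/27 (X = (13/3)**3 = 2197/27 ≈ 81.370)
X*((t(-3, -4) - 1*17) + 43) + 135 = 2197*((-3 - 1*17) + 43)/27 + 135 = 2197*((-3 - 17) + 43)/27 + 135 = 2197*(-20 + 43)/27 + 135 = (2197/27)*23 + 135 = 50531/27 + 135 = 54176/27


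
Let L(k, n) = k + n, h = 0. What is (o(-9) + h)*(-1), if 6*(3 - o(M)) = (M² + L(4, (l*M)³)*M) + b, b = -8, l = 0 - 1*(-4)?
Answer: 419923/6 ≈ 69987.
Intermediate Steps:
l = 4 (l = 0 + 4 = 4)
o(M) = 13/3 - M²/6 - M*(4 + 64*M³)/6 (o(M) = 3 - ((M² + (4 + (4*M)³)*M) - 8)/6 = 3 - ((M² + (4 + 64*M³)*M) - 8)/6 = 3 - ((M² + M*(4 + 64*M³)) - 8)/6 = 3 - (-8 + M² + M*(4 + 64*M³))/6 = 3 + (4/3 - M²/6 - M*(4 + 64*M³)/6) = 13/3 - M²/6 - M*(4 + 64*M³)/6)
(o(-9) + h)*(-1) = ((13/3 - 32/3*(-9)⁴ - ⅔*(-9) - ⅙*(-9)²) + 0)*(-1) = ((13/3 - 32/3*6561 + 6 - ⅙*81) + 0)*(-1) = ((13/3 - 69984 + 6 - 27/2) + 0)*(-1) = (-419923/6 + 0)*(-1) = -419923/6*(-1) = 419923/6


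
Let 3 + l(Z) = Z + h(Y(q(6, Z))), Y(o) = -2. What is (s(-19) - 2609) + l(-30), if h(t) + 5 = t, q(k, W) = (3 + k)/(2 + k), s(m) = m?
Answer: -2668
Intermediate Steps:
q(k, W) = (3 + k)/(2 + k)
h(t) = -5 + t
l(Z) = -10 + Z (l(Z) = -3 + (Z + (-5 - 2)) = -3 + (Z - 7) = -3 + (-7 + Z) = -10 + Z)
(s(-19) - 2609) + l(-30) = (-19 - 2609) + (-10 - 30) = -2628 - 40 = -2668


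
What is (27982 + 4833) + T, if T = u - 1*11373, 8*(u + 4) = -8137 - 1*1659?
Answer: 40427/2 ≈ 20214.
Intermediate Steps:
u = -2457/2 (u = -4 + (-8137 - 1*1659)/8 = -4 + (-8137 - 1659)/8 = -4 + (⅛)*(-9796) = -4 - 2449/2 = -2457/2 ≈ -1228.5)
T = -25203/2 (T = -2457/2 - 1*11373 = -2457/2 - 11373 = -25203/2 ≈ -12602.)
(27982 + 4833) + T = (27982 + 4833) - 25203/2 = 32815 - 25203/2 = 40427/2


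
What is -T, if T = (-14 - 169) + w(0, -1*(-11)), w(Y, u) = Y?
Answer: 183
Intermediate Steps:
T = -183 (T = (-14 - 169) + 0 = -183 + 0 = -183)
-T = -1*(-183) = 183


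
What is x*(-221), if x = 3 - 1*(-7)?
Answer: -2210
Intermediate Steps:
x = 10 (x = 3 + 7 = 10)
x*(-221) = 10*(-221) = -2210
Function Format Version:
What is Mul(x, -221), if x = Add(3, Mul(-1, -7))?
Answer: -2210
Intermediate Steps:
x = 10 (x = Add(3, 7) = 10)
Mul(x, -221) = Mul(10, -221) = -2210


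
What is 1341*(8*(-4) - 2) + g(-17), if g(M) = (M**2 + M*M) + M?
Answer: -45033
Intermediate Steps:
g(M) = M + 2*M**2 (g(M) = (M**2 + M**2) + M = 2*M**2 + M = M + 2*M**2)
1341*(8*(-4) - 2) + g(-17) = 1341*(8*(-4) - 2) - 17*(1 + 2*(-17)) = 1341*(-32 - 2) - 17*(1 - 34) = 1341*(-34) - 17*(-33) = -45594 + 561 = -45033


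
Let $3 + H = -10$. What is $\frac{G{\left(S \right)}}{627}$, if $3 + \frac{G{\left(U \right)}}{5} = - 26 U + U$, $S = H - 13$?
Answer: $\frac{3235}{627} \approx 5.1595$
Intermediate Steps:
$H = -13$ ($H = -3 - 10 = -13$)
$S = -26$ ($S = -13 - 13 = -26$)
$G{\left(U \right)} = -15 - 125 U$ ($G{\left(U \right)} = -15 + 5 \left(- 26 U + U\right) = -15 + 5 \left(- 25 U\right) = -15 - 125 U$)
$\frac{G{\left(S \right)}}{627} = \frac{-15 - -3250}{627} = \left(-15 + 3250\right) \frac{1}{627} = 3235 \cdot \frac{1}{627} = \frac{3235}{627}$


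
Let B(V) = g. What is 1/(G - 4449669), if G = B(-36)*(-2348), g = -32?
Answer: -1/4374533 ≈ -2.2860e-7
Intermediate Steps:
B(V) = -32
G = 75136 (G = -32*(-2348) = 75136)
1/(G - 4449669) = 1/(75136 - 4449669) = 1/(-4374533) = -1/4374533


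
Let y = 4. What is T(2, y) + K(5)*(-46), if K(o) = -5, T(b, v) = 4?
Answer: 234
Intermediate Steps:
T(2, y) + K(5)*(-46) = 4 - 5*(-46) = 4 + 230 = 234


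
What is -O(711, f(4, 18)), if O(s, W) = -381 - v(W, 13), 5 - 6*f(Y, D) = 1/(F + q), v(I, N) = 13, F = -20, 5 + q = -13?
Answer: 394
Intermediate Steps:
q = -18 (q = -5 - 13 = -18)
f(Y, D) = 191/228 (f(Y, D) = ⅚ - 1/(6*(-20 - 18)) = ⅚ - ⅙/(-38) = ⅚ - ⅙*(-1/38) = ⅚ + 1/228 = 191/228)
O(s, W) = -394 (O(s, W) = -381 - 1*13 = -381 - 13 = -394)
-O(711, f(4, 18)) = -1*(-394) = 394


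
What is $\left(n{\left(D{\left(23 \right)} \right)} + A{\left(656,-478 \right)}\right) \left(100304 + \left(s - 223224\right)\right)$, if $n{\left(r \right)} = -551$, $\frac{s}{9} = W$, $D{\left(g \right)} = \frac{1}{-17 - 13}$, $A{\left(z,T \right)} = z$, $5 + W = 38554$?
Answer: $23522205$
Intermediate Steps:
$W = 38549$ ($W = -5 + 38554 = 38549$)
$D{\left(g \right)} = - \frac{1}{30}$ ($D{\left(g \right)} = \frac{1}{-30} = - \frac{1}{30}$)
$s = 346941$ ($s = 9 \cdot 38549 = 346941$)
$\left(n{\left(D{\left(23 \right)} \right)} + A{\left(656,-478 \right)}\right) \left(100304 + \left(s - 223224\right)\right) = \left(-551 + 656\right) \left(100304 + \left(346941 - 223224\right)\right) = 105 \left(100304 + 123717\right) = 105 \cdot 224021 = 23522205$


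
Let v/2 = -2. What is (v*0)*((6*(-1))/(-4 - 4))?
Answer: 0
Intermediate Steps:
v = -4 (v = 2*(-2) = -4)
(v*0)*((6*(-1))/(-4 - 4)) = (-4*0)*((6*(-1))/(-4 - 4)) = 0*(-6/(-8)) = 0*(-6*(-1/8)) = 0*(3/4) = 0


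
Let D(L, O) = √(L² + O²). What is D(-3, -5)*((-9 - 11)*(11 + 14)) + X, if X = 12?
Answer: 12 - 500*√34 ≈ -2903.5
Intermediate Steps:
D(-3, -5)*((-9 - 11)*(11 + 14)) + X = √((-3)² + (-5)²)*((-9 - 11)*(11 + 14)) + 12 = √(9 + 25)*(-20*25) + 12 = √34*(-500) + 12 = -500*√34 + 12 = 12 - 500*√34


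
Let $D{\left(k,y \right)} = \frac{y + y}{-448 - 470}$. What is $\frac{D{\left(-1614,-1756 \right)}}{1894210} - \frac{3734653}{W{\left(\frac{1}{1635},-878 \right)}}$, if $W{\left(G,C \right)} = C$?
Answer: $\frac{1623532815841219}{381685209210} \approx 4253.6$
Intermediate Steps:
$D{\left(k,y \right)} = - \frac{y}{459}$ ($D{\left(k,y \right)} = \frac{2 y}{-918} = 2 y \left(- \frac{1}{918}\right) = - \frac{y}{459}$)
$\frac{D{\left(-1614,-1756 \right)}}{1894210} - \frac{3734653}{W{\left(\frac{1}{1635},-878 \right)}} = \frac{\left(- \frac{1}{459}\right) \left(-1756\right)}{1894210} - \frac{3734653}{-878} = \frac{1756}{459} \cdot \frac{1}{1894210} - - \frac{3734653}{878} = \frac{878}{434721195} + \frac{3734653}{878} = \frac{1623532815841219}{381685209210}$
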